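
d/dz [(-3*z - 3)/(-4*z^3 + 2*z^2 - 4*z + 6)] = 3*(2*z^3 - z^2 + 2*z - 2*(z + 1)*(3*z^2 - z + 1) - 3)/(2*(2*z^3 - z^2 + 2*z - 3)^2)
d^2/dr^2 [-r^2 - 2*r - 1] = -2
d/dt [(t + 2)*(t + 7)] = 2*t + 9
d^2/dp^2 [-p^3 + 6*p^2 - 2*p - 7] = 12 - 6*p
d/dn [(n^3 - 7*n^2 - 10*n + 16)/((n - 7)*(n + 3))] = (n^4 - 8*n^3 - 25*n^2 + 262*n + 274)/(n^4 - 8*n^3 - 26*n^2 + 168*n + 441)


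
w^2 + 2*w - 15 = (w - 3)*(w + 5)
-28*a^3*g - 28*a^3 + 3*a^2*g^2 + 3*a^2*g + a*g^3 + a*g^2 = (-4*a + g)*(7*a + g)*(a*g + a)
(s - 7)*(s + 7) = s^2 - 49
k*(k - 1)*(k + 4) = k^3 + 3*k^2 - 4*k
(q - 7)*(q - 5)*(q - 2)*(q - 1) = q^4 - 15*q^3 + 73*q^2 - 129*q + 70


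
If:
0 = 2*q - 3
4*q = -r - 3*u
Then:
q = 3/2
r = -3*u - 6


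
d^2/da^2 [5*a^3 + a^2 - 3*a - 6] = 30*a + 2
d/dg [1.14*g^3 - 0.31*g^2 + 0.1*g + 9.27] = 3.42*g^2 - 0.62*g + 0.1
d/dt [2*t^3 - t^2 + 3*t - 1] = 6*t^2 - 2*t + 3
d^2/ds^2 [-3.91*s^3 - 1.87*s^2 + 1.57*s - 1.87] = -23.46*s - 3.74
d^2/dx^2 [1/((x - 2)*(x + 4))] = 2*((x - 2)^2 + (x - 2)*(x + 4) + (x + 4)^2)/((x - 2)^3*(x + 4)^3)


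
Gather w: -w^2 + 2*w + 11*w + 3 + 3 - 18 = -w^2 + 13*w - 12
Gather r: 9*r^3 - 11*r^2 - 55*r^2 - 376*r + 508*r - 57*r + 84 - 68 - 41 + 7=9*r^3 - 66*r^2 + 75*r - 18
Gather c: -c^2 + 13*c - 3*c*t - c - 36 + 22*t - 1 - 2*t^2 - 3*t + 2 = -c^2 + c*(12 - 3*t) - 2*t^2 + 19*t - 35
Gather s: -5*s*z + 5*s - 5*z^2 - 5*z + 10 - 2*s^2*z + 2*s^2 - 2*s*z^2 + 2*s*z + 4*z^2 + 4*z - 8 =s^2*(2 - 2*z) + s*(-2*z^2 - 3*z + 5) - z^2 - z + 2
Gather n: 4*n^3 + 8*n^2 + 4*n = 4*n^3 + 8*n^2 + 4*n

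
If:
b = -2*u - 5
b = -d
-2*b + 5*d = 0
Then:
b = 0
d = 0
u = -5/2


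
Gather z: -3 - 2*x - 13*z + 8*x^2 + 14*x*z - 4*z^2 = 8*x^2 - 2*x - 4*z^2 + z*(14*x - 13) - 3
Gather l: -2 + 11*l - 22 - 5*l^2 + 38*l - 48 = -5*l^2 + 49*l - 72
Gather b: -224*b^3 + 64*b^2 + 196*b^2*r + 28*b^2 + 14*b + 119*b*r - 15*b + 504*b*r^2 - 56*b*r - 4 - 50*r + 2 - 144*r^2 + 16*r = -224*b^3 + b^2*(196*r + 92) + b*(504*r^2 + 63*r - 1) - 144*r^2 - 34*r - 2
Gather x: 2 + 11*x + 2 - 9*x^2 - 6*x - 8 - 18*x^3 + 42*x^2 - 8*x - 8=-18*x^3 + 33*x^2 - 3*x - 12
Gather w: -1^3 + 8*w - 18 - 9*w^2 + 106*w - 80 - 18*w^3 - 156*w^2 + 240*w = -18*w^3 - 165*w^2 + 354*w - 99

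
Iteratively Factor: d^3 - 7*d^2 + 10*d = (d)*(d^2 - 7*d + 10) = d*(d - 5)*(d - 2)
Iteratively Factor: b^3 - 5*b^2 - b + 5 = (b - 1)*(b^2 - 4*b - 5) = (b - 5)*(b - 1)*(b + 1)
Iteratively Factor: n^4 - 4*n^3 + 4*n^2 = (n - 2)*(n^3 - 2*n^2) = n*(n - 2)*(n^2 - 2*n) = n*(n - 2)^2*(n)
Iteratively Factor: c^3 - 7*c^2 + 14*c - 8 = (c - 2)*(c^2 - 5*c + 4) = (c - 4)*(c - 2)*(c - 1)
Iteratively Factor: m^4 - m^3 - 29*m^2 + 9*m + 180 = (m + 4)*(m^3 - 5*m^2 - 9*m + 45) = (m + 3)*(m + 4)*(m^2 - 8*m + 15) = (m - 5)*(m + 3)*(m + 4)*(m - 3)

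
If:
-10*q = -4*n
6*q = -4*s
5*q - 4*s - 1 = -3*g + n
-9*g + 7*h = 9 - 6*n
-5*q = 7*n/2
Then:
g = 1/3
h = 12/7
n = 0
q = 0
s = 0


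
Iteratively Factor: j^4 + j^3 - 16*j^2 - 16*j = (j)*(j^3 + j^2 - 16*j - 16) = j*(j - 4)*(j^2 + 5*j + 4) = j*(j - 4)*(j + 1)*(j + 4)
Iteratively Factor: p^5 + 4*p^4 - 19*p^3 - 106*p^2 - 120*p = (p + 3)*(p^4 + p^3 - 22*p^2 - 40*p) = (p + 2)*(p + 3)*(p^3 - p^2 - 20*p) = (p - 5)*(p + 2)*(p + 3)*(p^2 + 4*p) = (p - 5)*(p + 2)*(p + 3)*(p + 4)*(p)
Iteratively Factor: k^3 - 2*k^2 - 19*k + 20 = (k - 1)*(k^2 - k - 20) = (k - 5)*(k - 1)*(k + 4)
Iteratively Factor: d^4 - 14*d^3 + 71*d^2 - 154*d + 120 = (d - 2)*(d^3 - 12*d^2 + 47*d - 60) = (d - 4)*(d - 2)*(d^2 - 8*d + 15) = (d - 4)*(d - 3)*(d - 2)*(d - 5)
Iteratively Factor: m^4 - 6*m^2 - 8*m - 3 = (m - 3)*(m^3 + 3*m^2 + 3*m + 1) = (m - 3)*(m + 1)*(m^2 + 2*m + 1) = (m - 3)*(m + 1)^2*(m + 1)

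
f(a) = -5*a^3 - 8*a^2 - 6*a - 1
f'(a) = -15*a^2 - 16*a - 6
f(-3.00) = 80.00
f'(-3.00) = -93.00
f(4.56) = -668.80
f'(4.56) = -390.86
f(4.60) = -684.56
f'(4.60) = -397.00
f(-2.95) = 75.44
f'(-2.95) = -89.34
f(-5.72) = 707.32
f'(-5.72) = -405.26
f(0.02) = -1.12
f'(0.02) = -6.33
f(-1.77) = 12.28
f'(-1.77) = -24.67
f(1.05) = -21.91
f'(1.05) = -39.34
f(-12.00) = 7559.00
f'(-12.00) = -1974.00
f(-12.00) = 7559.00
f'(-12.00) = -1974.00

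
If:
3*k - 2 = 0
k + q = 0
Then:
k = 2/3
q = -2/3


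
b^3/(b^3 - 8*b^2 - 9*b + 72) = b^3/(b^3 - 8*b^2 - 9*b + 72)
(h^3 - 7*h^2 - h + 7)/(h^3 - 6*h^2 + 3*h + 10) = (h^2 - 8*h + 7)/(h^2 - 7*h + 10)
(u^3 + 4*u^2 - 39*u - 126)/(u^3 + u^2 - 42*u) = (u + 3)/u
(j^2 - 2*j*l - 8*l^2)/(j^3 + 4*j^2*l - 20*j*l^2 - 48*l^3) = 1/(j + 6*l)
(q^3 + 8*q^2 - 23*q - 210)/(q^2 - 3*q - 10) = (q^2 + 13*q + 42)/(q + 2)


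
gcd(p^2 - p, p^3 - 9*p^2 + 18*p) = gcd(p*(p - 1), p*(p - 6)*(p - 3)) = p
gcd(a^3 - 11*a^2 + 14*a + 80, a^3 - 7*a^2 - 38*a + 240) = a^2 - 13*a + 40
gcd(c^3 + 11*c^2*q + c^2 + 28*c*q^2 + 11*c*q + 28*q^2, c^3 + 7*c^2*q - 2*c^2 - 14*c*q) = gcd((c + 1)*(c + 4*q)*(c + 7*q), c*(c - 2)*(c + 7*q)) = c + 7*q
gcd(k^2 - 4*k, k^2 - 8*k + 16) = k - 4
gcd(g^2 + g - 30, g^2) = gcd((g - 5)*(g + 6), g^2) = 1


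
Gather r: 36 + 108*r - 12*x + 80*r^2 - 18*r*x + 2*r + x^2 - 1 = 80*r^2 + r*(110 - 18*x) + x^2 - 12*x + 35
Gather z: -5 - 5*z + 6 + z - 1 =-4*z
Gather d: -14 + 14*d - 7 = 14*d - 21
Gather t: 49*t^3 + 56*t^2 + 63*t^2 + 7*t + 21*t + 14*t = 49*t^3 + 119*t^2 + 42*t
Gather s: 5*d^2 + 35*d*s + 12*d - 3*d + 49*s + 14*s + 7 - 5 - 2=5*d^2 + 9*d + s*(35*d + 63)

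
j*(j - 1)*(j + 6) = j^3 + 5*j^2 - 6*j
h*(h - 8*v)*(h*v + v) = h^3*v - 8*h^2*v^2 + h^2*v - 8*h*v^2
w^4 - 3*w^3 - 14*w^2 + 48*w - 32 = (w - 4)*(w - 2)*(w - 1)*(w + 4)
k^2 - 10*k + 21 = (k - 7)*(k - 3)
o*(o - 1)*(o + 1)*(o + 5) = o^4 + 5*o^3 - o^2 - 5*o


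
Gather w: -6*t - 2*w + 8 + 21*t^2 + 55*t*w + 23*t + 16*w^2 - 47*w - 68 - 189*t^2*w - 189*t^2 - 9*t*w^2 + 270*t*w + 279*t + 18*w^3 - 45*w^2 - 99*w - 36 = -168*t^2 + 296*t + 18*w^3 + w^2*(-9*t - 29) + w*(-189*t^2 + 325*t - 148) - 96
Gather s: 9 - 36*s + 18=27 - 36*s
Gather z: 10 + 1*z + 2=z + 12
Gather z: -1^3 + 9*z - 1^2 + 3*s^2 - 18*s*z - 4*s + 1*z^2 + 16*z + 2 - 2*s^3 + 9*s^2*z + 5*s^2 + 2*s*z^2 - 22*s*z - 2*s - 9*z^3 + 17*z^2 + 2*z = -2*s^3 + 8*s^2 - 6*s - 9*z^3 + z^2*(2*s + 18) + z*(9*s^2 - 40*s + 27)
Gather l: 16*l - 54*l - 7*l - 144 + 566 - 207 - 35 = 180 - 45*l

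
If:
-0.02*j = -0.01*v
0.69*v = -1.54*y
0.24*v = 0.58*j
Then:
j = 0.00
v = 0.00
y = 0.00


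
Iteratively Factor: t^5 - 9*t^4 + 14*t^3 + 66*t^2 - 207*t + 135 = (t - 3)*(t^4 - 6*t^3 - 4*t^2 + 54*t - 45) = (t - 3)*(t - 1)*(t^3 - 5*t^2 - 9*t + 45) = (t - 3)^2*(t - 1)*(t^2 - 2*t - 15) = (t - 3)^2*(t - 1)*(t + 3)*(t - 5)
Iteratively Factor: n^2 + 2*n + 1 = (n + 1)*(n + 1)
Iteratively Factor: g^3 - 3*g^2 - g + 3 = (g - 3)*(g^2 - 1) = (g - 3)*(g + 1)*(g - 1)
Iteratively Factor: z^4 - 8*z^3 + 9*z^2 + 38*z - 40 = (z - 5)*(z^3 - 3*z^2 - 6*z + 8) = (z - 5)*(z - 4)*(z^2 + z - 2) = (z - 5)*(z - 4)*(z - 1)*(z + 2)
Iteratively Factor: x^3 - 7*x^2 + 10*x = (x - 2)*(x^2 - 5*x) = x*(x - 2)*(x - 5)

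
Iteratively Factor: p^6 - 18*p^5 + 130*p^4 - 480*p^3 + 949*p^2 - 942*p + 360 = (p - 4)*(p^5 - 14*p^4 + 74*p^3 - 184*p^2 + 213*p - 90) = (p - 5)*(p - 4)*(p^4 - 9*p^3 + 29*p^2 - 39*p + 18) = (p - 5)*(p - 4)*(p - 2)*(p^3 - 7*p^2 + 15*p - 9) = (p - 5)*(p - 4)*(p - 3)*(p - 2)*(p^2 - 4*p + 3) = (p - 5)*(p - 4)*(p - 3)^2*(p - 2)*(p - 1)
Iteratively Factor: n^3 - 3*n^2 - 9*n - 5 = (n + 1)*(n^2 - 4*n - 5) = (n + 1)^2*(n - 5)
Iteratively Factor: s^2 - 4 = (s - 2)*(s + 2)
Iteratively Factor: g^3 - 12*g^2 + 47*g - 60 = (g - 4)*(g^2 - 8*g + 15) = (g - 4)*(g - 3)*(g - 5)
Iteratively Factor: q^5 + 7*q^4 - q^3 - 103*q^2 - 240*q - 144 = (q - 4)*(q^4 + 11*q^3 + 43*q^2 + 69*q + 36) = (q - 4)*(q + 3)*(q^3 + 8*q^2 + 19*q + 12) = (q - 4)*(q + 1)*(q + 3)*(q^2 + 7*q + 12) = (q - 4)*(q + 1)*(q + 3)^2*(q + 4)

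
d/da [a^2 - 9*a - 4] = 2*a - 9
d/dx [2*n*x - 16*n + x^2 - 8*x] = 2*n + 2*x - 8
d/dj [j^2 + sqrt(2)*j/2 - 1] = 2*j + sqrt(2)/2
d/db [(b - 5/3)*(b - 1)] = 2*b - 8/3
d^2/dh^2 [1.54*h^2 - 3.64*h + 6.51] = 3.08000000000000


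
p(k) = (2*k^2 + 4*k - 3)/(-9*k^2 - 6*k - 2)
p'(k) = (4*k + 4)/(-9*k^2 - 6*k - 2) + (18*k + 6)*(2*k^2 + 4*k - 3)/(-9*k^2 - 6*k - 2)^2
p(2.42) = -0.27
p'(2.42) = -0.01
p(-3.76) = -0.10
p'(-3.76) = 0.05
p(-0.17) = 2.92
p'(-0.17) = -9.60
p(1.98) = -0.26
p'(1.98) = -0.02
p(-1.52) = 0.33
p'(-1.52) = 0.66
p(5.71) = -0.26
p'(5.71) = 0.00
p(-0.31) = 4.03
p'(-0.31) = -4.43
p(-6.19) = -0.16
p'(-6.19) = 0.01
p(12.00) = -0.24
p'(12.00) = 0.00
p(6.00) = -0.26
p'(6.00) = 0.00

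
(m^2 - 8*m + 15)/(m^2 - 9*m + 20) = (m - 3)/(m - 4)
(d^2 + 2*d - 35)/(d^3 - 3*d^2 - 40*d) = (-d^2 - 2*d + 35)/(d*(-d^2 + 3*d + 40))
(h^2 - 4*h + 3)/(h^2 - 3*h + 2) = (h - 3)/(h - 2)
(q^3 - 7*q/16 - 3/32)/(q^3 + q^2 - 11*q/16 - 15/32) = (4*q + 1)/(4*q + 5)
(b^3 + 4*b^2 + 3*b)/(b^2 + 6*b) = (b^2 + 4*b + 3)/(b + 6)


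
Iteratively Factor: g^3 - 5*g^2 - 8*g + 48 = (g + 3)*(g^2 - 8*g + 16) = (g - 4)*(g + 3)*(g - 4)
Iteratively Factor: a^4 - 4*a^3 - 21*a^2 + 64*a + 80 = (a + 1)*(a^3 - 5*a^2 - 16*a + 80) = (a - 5)*(a + 1)*(a^2 - 16) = (a - 5)*(a + 1)*(a + 4)*(a - 4)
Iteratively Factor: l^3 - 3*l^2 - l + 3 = (l - 3)*(l^2 - 1) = (l - 3)*(l + 1)*(l - 1)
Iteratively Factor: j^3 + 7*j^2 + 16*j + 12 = (j + 2)*(j^2 + 5*j + 6) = (j + 2)^2*(j + 3)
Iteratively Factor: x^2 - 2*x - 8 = (x - 4)*(x + 2)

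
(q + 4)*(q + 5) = q^2 + 9*q + 20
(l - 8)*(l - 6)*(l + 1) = l^3 - 13*l^2 + 34*l + 48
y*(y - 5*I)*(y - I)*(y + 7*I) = y^4 + I*y^3 + 37*y^2 - 35*I*y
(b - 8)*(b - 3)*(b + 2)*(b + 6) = b^4 - 3*b^3 - 52*b^2 + 60*b + 288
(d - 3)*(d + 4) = d^2 + d - 12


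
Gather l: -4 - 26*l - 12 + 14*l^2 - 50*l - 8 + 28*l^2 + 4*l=42*l^2 - 72*l - 24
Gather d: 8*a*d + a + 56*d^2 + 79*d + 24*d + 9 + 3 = a + 56*d^2 + d*(8*a + 103) + 12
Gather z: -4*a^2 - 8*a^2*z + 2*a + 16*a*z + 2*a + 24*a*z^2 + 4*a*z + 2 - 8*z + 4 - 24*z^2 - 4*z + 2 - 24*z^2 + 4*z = -4*a^2 + 4*a + z^2*(24*a - 48) + z*(-8*a^2 + 20*a - 8) + 8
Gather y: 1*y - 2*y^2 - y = -2*y^2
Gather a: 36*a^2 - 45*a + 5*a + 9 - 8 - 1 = 36*a^2 - 40*a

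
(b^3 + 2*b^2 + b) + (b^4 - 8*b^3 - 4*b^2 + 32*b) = b^4 - 7*b^3 - 2*b^2 + 33*b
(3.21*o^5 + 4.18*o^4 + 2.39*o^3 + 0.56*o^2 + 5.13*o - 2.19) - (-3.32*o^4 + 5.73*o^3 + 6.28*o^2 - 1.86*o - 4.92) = 3.21*o^5 + 7.5*o^4 - 3.34*o^3 - 5.72*o^2 + 6.99*o + 2.73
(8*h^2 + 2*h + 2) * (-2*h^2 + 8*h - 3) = -16*h^4 + 60*h^3 - 12*h^2 + 10*h - 6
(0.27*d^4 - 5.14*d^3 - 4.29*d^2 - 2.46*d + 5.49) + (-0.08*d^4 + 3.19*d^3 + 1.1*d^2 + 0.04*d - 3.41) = 0.19*d^4 - 1.95*d^3 - 3.19*d^2 - 2.42*d + 2.08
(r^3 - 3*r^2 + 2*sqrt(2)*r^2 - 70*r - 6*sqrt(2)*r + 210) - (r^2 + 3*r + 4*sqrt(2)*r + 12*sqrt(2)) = r^3 - 4*r^2 + 2*sqrt(2)*r^2 - 73*r - 10*sqrt(2)*r - 12*sqrt(2) + 210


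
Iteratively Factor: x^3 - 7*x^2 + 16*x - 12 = (x - 3)*(x^2 - 4*x + 4) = (x - 3)*(x - 2)*(x - 2)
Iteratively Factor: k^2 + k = (k)*(k + 1)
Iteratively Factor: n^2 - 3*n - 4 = (n + 1)*(n - 4)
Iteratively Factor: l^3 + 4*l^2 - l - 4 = (l - 1)*(l^2 + 5*l + 4) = (l - 1)*(l + 1)*(l + 4)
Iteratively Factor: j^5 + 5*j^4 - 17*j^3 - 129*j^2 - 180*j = (j)*(j^4 + 5*j^3 - 17*j^2 - 129*j - 180) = j*(j - 5)*(j^3 + 10*j^2 + 33*j + 36) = j*(j - 5)*(j + 3)*(j^2 + 7*j + 12) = j*(j - 5)*(j + 3)*(j + 4)*(j + 3)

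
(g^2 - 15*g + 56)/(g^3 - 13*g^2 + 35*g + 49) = (g - 8)/(g^2 - 6*g - 7)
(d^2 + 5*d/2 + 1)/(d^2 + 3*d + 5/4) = 2*(d + 2)/(2*d + 5)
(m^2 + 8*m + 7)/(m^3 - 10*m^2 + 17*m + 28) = (m + 7)/(m^2 - 11*m + 28)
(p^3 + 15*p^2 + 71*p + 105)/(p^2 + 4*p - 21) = (p^2 + 8*p + 15)/(p - 3)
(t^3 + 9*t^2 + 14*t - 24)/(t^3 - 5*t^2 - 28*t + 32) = (t + 6)/(t - 8)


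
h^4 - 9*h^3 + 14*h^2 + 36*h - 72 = (h - 6)*(h - 3)*(h - 2)*(h + 2)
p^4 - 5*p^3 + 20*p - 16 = (p - 4)*(p - 2)*(p - 1)*(p + 2)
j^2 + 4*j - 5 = (j - 1)*(j + 5)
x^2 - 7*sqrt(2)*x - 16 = (x - 8*sqrt(2))*(x + sqrt(2))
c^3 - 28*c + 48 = (c - 4)*(c - 2)*(c + 6)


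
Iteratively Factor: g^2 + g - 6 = (g - 2)*(g + 3)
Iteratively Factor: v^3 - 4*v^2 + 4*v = (v - 2)*(v^2 - 2*v) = v*(v - 2)*(v - 2)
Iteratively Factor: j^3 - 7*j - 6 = (j + 2)*(j^2 - 2*j - 3) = (j - 3)*(j + 2)*(j + 1)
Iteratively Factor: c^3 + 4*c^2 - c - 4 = (c + 4)*(c^2 - 1) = (c + 1)*(c + 4)*(c - 1)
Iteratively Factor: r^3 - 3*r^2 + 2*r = (r - 2)*(r^2 - r) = (r - 2)*(r - 1)*(r)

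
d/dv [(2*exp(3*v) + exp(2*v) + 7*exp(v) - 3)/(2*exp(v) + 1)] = (8*exp(3*v) + 8*exp(2*v) + 2*exp(v) + 13)*exp(v)/(4*exp(2*v) + 4*exp(v) + 1)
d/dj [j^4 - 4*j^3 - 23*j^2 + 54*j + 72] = 4*j^3 - 12*j^2 - 46*j + 54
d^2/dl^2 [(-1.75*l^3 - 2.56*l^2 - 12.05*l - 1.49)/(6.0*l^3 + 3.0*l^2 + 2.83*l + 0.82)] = (-121.32*l^6 - 2424.51*l^5 - 1580.9472*l^4 - 36.42155*l^3 + 492.5901*l^2 + 138.882*l + 35.94805)/(216.0*l^9 + 324.0*l^8 + 467.64*l^7 + 421.2*l^6 + 309.1302*l^5 + 177.7617*l^4 + 76.539187*l^3 + 25.753494*l^2 + 5.708676*l + 0.551368)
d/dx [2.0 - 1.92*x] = -1.92000000000000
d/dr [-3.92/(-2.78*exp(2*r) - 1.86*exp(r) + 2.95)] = (-21.7952*exp(r) - 7.2912)*exp(r)/(2.78*exp(2*r) + 1.86*exp(r) - 2.95)^2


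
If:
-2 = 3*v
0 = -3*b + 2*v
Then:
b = -4/9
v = -2/3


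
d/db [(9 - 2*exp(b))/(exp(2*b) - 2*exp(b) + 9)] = 2*(exp(b) - 9)*exp(2*b)/(exp(4*b) - 4*exp(3*b) + 22*exp(2*b) - 36*exp(b) + 81)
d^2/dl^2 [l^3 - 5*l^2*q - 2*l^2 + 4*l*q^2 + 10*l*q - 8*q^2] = 6*l - 10*q - 4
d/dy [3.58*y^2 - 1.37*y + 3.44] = 7.16*y - 1.37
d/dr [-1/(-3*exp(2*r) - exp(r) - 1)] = (-6*exp(r) - 1)*exp(r)/(3*exp(2*r) + exp(r) + 1)^2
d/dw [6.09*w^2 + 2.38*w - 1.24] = 12.18*w + 2.38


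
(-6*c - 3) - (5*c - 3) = -11*c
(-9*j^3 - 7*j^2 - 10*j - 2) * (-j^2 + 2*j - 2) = 9*j^5 - 11*j^4 + 14*j^3 - 4*j^2 + 16*j + 4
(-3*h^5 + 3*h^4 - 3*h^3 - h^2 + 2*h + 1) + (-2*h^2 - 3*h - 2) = -3*h^5 + 3*h^4 - 3*h^3 - 3*h^2 - h - 1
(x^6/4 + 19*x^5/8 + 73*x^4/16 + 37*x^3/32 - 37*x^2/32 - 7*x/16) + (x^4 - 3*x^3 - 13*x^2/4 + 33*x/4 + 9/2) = x^6/4 + 19*x^5/8 + 89*x^4/16 - 59*x^3/32 - 141*x^2/32 + 125*x/16 + 9/2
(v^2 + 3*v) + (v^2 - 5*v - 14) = 2*v^2 - 2*v - 14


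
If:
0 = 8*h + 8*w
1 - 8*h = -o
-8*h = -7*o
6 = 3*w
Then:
No Solution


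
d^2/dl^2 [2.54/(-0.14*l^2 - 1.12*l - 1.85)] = (0.099568*l^2 + 0.796544*l - 2.54*(0.28*l + 1.12)*(0.56*l + 2.24) + 1.31572)/(0.14*l^2 + 1.12*l + 1.85)^3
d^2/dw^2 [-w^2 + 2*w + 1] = -2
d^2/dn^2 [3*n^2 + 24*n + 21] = 6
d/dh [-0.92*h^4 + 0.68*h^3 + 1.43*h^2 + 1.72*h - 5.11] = -3.68*h^3 + 2.04*h^2 + 2.86*h + 1.72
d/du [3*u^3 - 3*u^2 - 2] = 3*u*(3*u - 2)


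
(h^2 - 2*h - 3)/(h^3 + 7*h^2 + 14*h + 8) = (h - 3)/(h^2 + 6*h + 8)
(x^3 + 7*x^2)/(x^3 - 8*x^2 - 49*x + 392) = x^2/(x^2 - 15*x + 56)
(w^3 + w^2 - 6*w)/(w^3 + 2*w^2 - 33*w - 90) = w*(w - 2)/(w^2 - w - 30)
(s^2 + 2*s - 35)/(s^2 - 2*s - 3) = (-s^2 - 2*s + 35)/(-s^2 + 2*s + 3)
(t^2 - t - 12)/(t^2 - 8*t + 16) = (t + 3)/(t - 4)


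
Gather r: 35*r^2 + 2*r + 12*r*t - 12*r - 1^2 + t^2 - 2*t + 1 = 35*r^2 + r*(12*t - 10) + t^2 - 2*t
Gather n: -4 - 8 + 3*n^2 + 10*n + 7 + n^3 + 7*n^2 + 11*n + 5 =n^3 + 10*n^2 + 21*n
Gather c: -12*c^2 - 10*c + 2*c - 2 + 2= -12*c^2 - 8*c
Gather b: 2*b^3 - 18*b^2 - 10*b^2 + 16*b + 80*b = 2*b^3 - 28*b^2 + 96*b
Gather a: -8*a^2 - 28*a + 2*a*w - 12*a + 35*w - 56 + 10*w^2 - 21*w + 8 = -8*a^2 + a*(2*w - 40) + 10*w^2 + 14*w - 48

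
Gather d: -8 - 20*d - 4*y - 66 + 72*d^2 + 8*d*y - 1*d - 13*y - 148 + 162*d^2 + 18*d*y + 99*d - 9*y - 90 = 234*d^2 + d*(26*y + 78) - 26*y - 312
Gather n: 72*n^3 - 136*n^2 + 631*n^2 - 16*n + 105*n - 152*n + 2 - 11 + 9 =72*n^3 + 495*n^2 - 63*n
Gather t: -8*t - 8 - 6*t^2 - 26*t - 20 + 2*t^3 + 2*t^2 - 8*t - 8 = 2*t^3 - 4*t^2 - 42*t - 36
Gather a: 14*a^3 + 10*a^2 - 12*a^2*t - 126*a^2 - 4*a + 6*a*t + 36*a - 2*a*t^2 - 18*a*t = 14*a^3 + a^2*(-12*t - 116) + a*(-2*t^2 - 12*t + 32)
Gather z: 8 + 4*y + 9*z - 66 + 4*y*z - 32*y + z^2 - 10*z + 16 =-28*y + z^2 + z*(4*y - 1) - 42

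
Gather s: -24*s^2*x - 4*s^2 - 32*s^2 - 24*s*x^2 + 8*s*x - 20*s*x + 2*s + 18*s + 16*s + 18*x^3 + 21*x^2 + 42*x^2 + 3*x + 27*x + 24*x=s^2*(-24*x - 36) + s*(-24*x^2 - 12*x + 36) + 18*x^3 + 63*x^2 + 54*x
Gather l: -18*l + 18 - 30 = -18*l - 12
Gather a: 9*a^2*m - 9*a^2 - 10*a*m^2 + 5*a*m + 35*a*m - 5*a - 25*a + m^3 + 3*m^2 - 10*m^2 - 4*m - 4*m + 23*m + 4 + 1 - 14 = a^2*(9*m - 9) + a*(-10*m^2 + 40*m - 30) + m^3 - 7*m^2 + 15*m - 9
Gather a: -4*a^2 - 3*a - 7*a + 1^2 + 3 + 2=-4*a^2 - 10*a + 6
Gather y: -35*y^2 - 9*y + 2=-35*y^2 - 9*y + 2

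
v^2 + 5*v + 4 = (v + 1)*(v + 4)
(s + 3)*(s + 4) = s^2 + 7*s + 12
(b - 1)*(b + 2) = b^2 + b - 2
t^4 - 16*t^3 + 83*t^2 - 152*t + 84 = (t - 7)*(t - 6)*(t - 2)*(t - 1)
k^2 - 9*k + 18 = (k - 6)*(k - 3)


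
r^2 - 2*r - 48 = (r - 8)*(r + 6)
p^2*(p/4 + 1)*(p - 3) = p^4/4 + p^3/4 - 3*p^2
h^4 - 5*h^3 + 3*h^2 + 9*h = h*(h - 3)^2*(h + 1)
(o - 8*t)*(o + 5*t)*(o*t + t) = o^3*t - 3*o^2*t^2 + o^2*t - 40*o*t^3 - 3*o*t^2 - 40*t^3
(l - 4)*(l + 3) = l^2 - l - 12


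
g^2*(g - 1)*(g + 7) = g^4 + 6*g^3 - 7*g^2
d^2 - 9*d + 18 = (d - 6)*(d - 3)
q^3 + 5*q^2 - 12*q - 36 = (q - 3)*(q + 2)*(q + 6)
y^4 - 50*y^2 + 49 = (y - 7)*(y - 1)*(y + 1)*(y + 7)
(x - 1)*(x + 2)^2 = x^3 + 3*x^2 - 4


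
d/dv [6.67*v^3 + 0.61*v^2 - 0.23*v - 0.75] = 20.01*v^2 + 1.22*v - 0.23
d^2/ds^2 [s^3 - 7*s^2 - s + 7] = 6*s - 14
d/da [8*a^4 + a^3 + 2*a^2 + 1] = a*(32*a^2 + 3*a + 4)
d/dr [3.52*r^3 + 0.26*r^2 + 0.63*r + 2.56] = 10.56*r^2 + 0.52*r + 0.63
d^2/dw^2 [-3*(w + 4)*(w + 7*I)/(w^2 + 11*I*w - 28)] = 24*(-1 + I)/(w^3 + 12*I*w^2 - 48*w - 64*I)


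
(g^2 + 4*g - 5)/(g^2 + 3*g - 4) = (g + 5)/(g + 4)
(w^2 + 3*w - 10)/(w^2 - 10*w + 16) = (w + 5)/(w - 8)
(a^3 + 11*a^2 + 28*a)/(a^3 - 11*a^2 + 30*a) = (a^2 + 11*a + 28)/(a^2 - 11*a + 30)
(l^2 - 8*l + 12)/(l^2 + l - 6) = (l - 6)/(l + 3)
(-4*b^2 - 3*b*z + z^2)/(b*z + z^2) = (-4*b + z)/z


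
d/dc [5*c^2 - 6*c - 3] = 10*c - 6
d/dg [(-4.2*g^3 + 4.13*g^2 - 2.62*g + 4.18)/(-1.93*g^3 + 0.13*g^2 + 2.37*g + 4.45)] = (7.4249*g^4 - 30.0212*g^3 - 21.7391*g^2 + 35.6702*g - 21.5656)/(3.7249*g^6 - 0.5018*g^5 - 9.1313*g^4 - 16.5608*g^3 + 6.7739*g^2 + 21.093*g + 19.8025)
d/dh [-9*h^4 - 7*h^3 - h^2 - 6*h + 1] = -36*h^3 - 21*h^2 - 2*h - 6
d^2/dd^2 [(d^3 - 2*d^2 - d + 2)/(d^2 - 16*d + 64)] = 6*(53*d - 46)/(d^4 - 32*d^3 + 384*d^2 - 2048*d + 4096)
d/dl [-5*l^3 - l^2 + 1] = l*(-15*l - 2)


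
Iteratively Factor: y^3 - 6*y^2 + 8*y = (y - 4)*(y^2 - 2*y) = y*(y - 4)*(y - 2)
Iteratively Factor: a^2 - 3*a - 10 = (a - 5)*(a + 2)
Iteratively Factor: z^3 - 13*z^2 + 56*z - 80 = (z - 5)*(z^2 - 8*z + 16) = (z - 5)*(z - 4)*(z - 4)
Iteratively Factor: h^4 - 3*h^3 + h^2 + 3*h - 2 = (h - 1)*(h^3 - 2*h^2 - h + 2) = (h - 1)^2*(h^2 - h - 2) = (h - 2)*(h - 1)^2*(h + 1)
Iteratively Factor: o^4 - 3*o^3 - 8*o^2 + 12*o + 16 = (o - 4)*(o^3 + o^2 - 4*o - 4) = (o - 4)*(o + 1)*(o^2 - 4) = (o - 4)*(o + 1)*(o + 2)*(o - 2)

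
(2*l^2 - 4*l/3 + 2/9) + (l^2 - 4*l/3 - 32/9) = 3*l^2 - 8*l/3 - 10/3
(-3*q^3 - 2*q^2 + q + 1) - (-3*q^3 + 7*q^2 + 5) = -9*q^2 + q - 4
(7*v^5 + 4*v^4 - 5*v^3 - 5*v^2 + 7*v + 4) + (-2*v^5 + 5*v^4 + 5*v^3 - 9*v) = 5*v^5 + 9*v^4 - 5*v^2 - 2*v + 4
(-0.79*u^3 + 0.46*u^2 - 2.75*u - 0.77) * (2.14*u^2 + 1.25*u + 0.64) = -1.6906*u^5 - 0.00309999999999999*u^4 - 5.8156*u^3 - 4.7909*u^2 - 2.7225*u - 0.4928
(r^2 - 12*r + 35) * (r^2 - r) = r^4 - 13*r^3 + 47*r^2 - 35*r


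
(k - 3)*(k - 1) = k^2 - 4*k + 3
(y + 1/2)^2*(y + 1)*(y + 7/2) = y^4 + 11*y^3/2 + 33*y^2/4 + 37*y/8 + 7/8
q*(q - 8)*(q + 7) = q^3 - q^2 - 56*q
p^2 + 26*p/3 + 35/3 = (p + 5/3)*(p + 7)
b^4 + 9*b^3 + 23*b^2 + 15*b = b*(b + 1)*(b + 3)*(b + 5)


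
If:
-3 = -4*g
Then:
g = 3/4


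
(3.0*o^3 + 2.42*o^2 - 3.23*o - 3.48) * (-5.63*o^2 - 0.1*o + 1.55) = -16.89*o^5 - 13.9246*o^4 + 22.5929*o^3 + 23.6664*o^2 - 4.6585*o - 5.394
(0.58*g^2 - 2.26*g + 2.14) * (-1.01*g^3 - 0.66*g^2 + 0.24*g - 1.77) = -0.5858*g^5 + 1.8998*g^4 - 0.5306*g^3 - 2.9814*g^2 + 4.5138*g - 3.7878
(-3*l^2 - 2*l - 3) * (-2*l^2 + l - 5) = 6*l^4 + l^3 + 19*l^2 + 7*l + 15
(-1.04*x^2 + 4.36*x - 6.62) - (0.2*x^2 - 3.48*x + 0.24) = -1.24*x^2 + 7.84*x - 6.86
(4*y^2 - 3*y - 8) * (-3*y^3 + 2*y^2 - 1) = -12*y^5 + 17*y^4 + 18*y^3 - 20*y^2 + 3*y + 8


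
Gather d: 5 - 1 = 4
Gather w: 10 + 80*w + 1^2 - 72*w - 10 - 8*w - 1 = 0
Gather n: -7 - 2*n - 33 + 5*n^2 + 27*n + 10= 5*n^2 + 25*n - 30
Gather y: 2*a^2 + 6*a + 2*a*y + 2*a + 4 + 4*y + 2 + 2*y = 2*a^2 + 8*a + y*(2*a + 6) + 6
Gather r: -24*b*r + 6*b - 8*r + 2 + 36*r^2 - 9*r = 6*b + 36*r^2 + r*(-24*b - 17) + 2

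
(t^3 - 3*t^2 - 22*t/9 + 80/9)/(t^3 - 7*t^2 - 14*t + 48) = (t^2 - t - 40/9)/(t^2 - 5*t - 24)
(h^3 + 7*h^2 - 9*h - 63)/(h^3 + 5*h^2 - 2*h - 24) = (h^2 + 4*h - 21)/(h^2 + 2*h - 8)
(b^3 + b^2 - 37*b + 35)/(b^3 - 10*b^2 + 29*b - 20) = (b + 7)/(b - 4)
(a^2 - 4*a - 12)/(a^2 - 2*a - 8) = (a - 6)/(a - 4)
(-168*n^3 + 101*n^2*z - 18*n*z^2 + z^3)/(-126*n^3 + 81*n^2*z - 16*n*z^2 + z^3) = (-8*n + z)/(-6*n + z)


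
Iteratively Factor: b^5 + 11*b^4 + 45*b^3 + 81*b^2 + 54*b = (b + 3)*(b^4 + 8*b^3 + 21*b^2 + 18*b) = (b + 3)^2*(b^3 + 5*b^2 + 6*b) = b*(b + 3)^2*(b^2 + 5*b + 6) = b*(b + 2)*(b + 3)^2*(b + 3)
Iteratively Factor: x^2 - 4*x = (x)*(x - 4)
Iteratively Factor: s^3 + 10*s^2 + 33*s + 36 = (s + 3)*(s^2 + 7*s + 12) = (s + 3)*(s + 4)*(s + 3)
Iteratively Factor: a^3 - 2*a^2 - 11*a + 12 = (a - 1)*(a^2 - a - 12) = (a - 4)*(a - 1)*(a + 3)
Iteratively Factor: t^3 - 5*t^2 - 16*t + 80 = (t + 4)*(t^2 - 9*t + 20) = (t - 5)*(t + 4)*(t - 4)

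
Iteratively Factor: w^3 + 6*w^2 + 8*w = (w)*(w^2 + 6*w + 8) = w*(w + 4)*(w + 2)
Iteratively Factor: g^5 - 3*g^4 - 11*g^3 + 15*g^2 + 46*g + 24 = (g - 4)*(g^4 + g^3 - 7*g^2 - 13*g - 6) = (g - 4)*(g + 1)*(g^3 - 7*g - 6) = (g - 4)*(g + 1)^2*(g^2 - g - 6) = (g - 4)*(g - 3)*(g + 1)^2*(g + 2)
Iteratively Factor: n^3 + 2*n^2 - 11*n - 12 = (n + 4)*(n^2 - 2*n - 3) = (n - 3)*(n + 4)*(n + 1)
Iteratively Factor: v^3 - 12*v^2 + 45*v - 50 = (v - 2)*(v^2 - 10*v + 25) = (v - 5)*(v - 2)*(v - 5)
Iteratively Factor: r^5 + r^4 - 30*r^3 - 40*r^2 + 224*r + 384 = (r + 4)*(r^4 - 3*r^3 - 18*r^2 + 32*r + 96) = (r + 2)*(r + 4)*(r^3 - 5*r^2 - 8*r + 48) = (r - 4)*(r + 2)*(r + 4)*(r^2 - r - 12) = (r - 4)*(r + 2)*(r + 3)*(r + 4)*(r - 4)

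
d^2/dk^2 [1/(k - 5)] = 2/(k - 5)^3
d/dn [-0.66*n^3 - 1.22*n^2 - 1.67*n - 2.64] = -1.98*n^2 - 2.44*n - 1.67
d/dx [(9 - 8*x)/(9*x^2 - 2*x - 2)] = 2*(36*x^2 - 81*x + 17)/(81*x^4 - 36*x^3 - 32*x^2 + 8*x + 4)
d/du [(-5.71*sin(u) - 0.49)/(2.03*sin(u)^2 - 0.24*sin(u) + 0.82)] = (11.5913*sin(u)^2 + 1.9894*sin(u) - 4.7998)*cos(u)/(4.1209*sin(u)^4 - 0.9744*sin(u)^3 + 3.3868*sin(u)^2 - 0.3936*sin(u) + 0.6724)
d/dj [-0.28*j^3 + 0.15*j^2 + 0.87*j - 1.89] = -0.84*j^2 + 0.3*j + 0.87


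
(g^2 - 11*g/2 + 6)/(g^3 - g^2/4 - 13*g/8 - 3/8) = 4*(g - 4)/(4*g^2 + 5*g + 1)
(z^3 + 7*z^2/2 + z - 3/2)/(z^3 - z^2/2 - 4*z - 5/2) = (2*z^2 + 5*z - 3)/(2*z^2 - 3*z - 5)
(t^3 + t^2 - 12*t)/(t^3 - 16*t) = (t - 3)/(t - 4)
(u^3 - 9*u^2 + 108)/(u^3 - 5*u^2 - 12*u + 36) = (u - 6)/(u - 2)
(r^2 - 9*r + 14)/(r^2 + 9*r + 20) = (r^2 - 9*r + 14)/(r^2 + 9*r + 20)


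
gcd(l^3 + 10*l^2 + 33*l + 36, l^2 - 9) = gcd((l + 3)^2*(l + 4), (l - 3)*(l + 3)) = l + 3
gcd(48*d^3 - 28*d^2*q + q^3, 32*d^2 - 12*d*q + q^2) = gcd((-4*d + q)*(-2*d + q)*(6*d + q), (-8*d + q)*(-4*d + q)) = -4*d + q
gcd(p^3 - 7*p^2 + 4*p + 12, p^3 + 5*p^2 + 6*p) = 1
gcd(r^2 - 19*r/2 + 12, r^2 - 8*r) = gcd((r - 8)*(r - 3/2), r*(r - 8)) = r - 8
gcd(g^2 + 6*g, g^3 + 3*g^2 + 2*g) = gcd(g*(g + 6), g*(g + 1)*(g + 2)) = g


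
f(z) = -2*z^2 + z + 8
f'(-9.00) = 37.00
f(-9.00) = -163.00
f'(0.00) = 1.00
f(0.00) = 8.00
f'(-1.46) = 6.84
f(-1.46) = 2.28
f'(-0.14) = 1.56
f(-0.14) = 7.82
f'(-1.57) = 7.28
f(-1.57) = 1.50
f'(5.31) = -20.24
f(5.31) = -43.08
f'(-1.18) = 5.72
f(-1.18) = 4.04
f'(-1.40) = 6.60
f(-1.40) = 2.68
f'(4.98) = -18.92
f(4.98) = -36.62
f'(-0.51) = 3.04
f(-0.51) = 6.97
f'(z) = 1 - 4*z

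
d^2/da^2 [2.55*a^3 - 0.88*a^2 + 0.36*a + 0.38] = 15.3*a - 1.76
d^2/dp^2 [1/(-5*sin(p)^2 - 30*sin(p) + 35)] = 2*(2*sin(p)^3 + 11*sin(p)^2 + 40*sin(p) + 43)/(5*(sin(p) - 1)^2*(sin(p) + 7)^3)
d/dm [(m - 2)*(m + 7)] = 2*m + 5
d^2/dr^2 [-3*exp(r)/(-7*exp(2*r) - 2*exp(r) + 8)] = (147*exp(4*r) - 42*exp(3*r) + 1008*exp(2*r) + 48*exp(r) + 192)*exp(r)/(343*exp(6*r) + 294*exp(5*r) - 1092*exp(4*r) - 664*exp(3*r) + 1248*exp(2*r) + 384*exp(r) - 512)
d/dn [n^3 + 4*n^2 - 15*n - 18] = 3*n^2 + 8*n - 15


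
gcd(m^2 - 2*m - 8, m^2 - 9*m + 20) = m - 4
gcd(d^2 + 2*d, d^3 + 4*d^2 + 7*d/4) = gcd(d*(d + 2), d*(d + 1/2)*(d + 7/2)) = d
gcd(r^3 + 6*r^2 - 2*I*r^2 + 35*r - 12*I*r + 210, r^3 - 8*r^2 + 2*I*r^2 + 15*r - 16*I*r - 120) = r + 5*I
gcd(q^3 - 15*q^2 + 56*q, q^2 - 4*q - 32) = q - 8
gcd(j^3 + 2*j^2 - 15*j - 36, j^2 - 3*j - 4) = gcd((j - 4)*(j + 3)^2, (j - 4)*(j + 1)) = j - 4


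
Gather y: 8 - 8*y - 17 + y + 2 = -7*y - 7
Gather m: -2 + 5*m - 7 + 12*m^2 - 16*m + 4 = 12*m^2 - 11*m - 5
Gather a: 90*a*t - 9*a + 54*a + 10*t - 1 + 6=a*(90*t + 45) + 10*t + 5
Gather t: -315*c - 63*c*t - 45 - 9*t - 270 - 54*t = -315*c + t*(-63*c - 63) - 315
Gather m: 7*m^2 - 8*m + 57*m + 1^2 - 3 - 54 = 7*m^2 + 49*m - 56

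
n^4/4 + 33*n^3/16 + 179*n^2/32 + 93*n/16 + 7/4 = (n/4 + 1)*(n + 1/2)*(n + 7/4)*(n + 2)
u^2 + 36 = (u - 6*I)*(u + 6*I)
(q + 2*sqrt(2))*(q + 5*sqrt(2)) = q^2 + 7*sqrt(2)*q + 20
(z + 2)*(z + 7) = z^2 + 9*z + 14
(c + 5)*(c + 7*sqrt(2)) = c^2 + 5*c + 7*sqrt(2)*c + 35*sqrt(2)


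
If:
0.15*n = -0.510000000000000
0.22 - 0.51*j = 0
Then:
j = 0.43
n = -3.40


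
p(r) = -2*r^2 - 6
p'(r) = -4*r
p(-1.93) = -13.45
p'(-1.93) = 7.72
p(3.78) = -34.58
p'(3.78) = -15.12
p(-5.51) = -66.72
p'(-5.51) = 22.04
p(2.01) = -14.08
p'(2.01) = -8.04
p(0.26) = -6.14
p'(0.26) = -1.04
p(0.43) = -6.37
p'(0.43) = -1.72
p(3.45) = -29.80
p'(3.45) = -13.80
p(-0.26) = -6.14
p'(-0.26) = 1.04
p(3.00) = -24.00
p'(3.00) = -12.00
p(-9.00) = -168.00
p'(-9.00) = 36.00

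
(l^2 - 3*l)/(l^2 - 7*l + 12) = l/(l - 4)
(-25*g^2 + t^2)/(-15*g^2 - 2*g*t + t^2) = (5*g + t)/(3*g + t)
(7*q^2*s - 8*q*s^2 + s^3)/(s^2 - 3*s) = (7*q^2 - 8*q*s + s^2)/(s - 3)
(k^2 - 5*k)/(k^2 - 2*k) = (k - 5)/(k - 2)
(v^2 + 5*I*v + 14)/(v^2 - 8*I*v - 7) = (v^2 + 5*I*v + 14)/(v^2 - 8*I*v - 7)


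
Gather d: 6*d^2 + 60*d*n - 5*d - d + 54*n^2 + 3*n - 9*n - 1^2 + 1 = 6*d^2 + d*(60*n - 6) + 54*n^2 - 6*n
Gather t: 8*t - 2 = 8*t - 2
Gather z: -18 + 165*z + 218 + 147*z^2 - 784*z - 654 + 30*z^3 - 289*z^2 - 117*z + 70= 30*z^3 - 142*z^2 - 736*z - 384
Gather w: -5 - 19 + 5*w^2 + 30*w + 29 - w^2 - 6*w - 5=4*w^2 + 24*w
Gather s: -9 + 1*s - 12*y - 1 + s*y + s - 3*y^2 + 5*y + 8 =s*(y + 2) - 3*y^2 - 7*y - 2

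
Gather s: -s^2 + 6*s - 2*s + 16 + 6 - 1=-s^2 + 4*s + 21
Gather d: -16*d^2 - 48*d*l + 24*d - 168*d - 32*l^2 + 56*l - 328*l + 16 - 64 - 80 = -16*d^2 + d*(-48*l - 144) - 32*l^2 - 272*l - 128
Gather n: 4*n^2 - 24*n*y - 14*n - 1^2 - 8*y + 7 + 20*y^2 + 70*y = 4*n^2 + n*(-24*y - 14) + 20*y^2 + 62*y + 6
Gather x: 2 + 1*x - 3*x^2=-3*x^2 + x + 2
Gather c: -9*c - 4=-9*c - 4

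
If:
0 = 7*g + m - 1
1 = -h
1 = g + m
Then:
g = 0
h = -1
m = 1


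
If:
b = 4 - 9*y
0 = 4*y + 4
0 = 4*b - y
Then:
No Solution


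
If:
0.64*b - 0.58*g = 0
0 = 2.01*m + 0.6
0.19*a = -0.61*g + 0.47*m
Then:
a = -3.21052631578947*g - 0.738413197172035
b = 0.90625*g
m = -0.30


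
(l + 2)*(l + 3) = l^2 + 5*l + 6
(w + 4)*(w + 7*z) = w^2 + 7*w*z + 4*w + 28*z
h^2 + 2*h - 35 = (h - 5)*(h + 7)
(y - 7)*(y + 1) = y^2 - 6*y - 7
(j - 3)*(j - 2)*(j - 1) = j^3 - 6*j^2 + 11*j - 6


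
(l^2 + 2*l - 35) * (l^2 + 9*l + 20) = l^4 + 11*l^3 + 3*l^2 - 275*l - 700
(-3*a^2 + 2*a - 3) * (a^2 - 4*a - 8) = -3*a^4 + 14*a^3 + 13*a^2 - 4*a + 24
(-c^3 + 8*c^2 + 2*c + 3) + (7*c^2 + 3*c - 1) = -c^3 + 15*c^2 + 5*c + 2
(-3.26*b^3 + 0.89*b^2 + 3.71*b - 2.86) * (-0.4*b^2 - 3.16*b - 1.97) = 1.304*b^5 + 9.9456*b^4 + 2.1258*b^3 - 12.3329*b^2 + 1.7289*b + 5.6342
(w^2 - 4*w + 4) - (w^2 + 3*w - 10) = 14 - 7*w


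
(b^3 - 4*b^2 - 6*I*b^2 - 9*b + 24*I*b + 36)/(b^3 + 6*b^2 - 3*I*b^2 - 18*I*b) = (b^2 - b*(4 + 3*I) + 12*I)/(b*(b + 6))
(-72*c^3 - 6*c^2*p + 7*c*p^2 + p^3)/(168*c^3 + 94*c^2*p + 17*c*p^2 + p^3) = (-3*c + p)/(7*c + p)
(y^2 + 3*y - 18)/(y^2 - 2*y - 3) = (y + 6)/(y + 1)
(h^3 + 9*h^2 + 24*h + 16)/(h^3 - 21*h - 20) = (h + 4)/(h - 5)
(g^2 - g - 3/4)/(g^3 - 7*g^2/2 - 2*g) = (g - 3/2)/(g*(g - 4))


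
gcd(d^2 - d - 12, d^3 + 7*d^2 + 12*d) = d + 3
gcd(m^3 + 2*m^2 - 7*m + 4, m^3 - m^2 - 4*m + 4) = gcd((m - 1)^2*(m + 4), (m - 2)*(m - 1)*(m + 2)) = m - 1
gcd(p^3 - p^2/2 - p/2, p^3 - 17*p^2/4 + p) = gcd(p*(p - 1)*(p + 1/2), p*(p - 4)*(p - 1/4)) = p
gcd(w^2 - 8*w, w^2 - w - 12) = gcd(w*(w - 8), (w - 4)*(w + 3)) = 1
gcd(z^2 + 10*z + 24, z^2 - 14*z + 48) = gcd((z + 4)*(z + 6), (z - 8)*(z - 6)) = 1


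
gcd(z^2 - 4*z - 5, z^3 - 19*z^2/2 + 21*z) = 1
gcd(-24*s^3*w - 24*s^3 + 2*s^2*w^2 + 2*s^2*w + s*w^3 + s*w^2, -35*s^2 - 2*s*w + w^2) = 1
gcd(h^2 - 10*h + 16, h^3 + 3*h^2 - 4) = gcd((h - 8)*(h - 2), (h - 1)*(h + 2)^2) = 1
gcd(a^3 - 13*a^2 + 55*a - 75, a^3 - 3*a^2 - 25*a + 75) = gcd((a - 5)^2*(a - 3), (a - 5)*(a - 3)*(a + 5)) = a^2 - 8*a + 15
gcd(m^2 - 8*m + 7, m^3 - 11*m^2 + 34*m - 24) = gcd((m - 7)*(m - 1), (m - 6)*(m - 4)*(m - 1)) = m - 1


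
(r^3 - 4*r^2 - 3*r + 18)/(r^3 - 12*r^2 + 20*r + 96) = (r^2 - 6*r + 9)/(r^2 - 14*r + 48)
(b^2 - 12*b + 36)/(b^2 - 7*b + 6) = (b - 6)/(b - 1)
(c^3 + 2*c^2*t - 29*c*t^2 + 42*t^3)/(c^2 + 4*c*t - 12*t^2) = (c^2 + 4*c*t - 21*t^2)/(c + 6*t)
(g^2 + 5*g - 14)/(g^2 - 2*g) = (g + 7)/g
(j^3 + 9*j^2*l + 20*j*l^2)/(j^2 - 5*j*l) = (j^2 + 9*j*l + 20*l^2)/(j - 5*l)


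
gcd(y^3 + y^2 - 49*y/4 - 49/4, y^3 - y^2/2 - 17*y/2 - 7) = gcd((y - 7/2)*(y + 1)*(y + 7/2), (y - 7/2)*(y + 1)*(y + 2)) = y^2 - 5*y/2 - 7/2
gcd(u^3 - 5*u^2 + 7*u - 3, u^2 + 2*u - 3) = u - 1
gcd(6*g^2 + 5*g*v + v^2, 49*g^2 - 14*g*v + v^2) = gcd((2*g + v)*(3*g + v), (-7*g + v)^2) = 1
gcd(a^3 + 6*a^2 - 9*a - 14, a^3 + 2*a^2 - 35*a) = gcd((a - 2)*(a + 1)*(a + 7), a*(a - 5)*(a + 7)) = a + 7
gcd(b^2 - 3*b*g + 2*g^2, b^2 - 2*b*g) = b - 2*g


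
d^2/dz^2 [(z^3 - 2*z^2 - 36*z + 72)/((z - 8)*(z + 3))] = 6*(z^3 + 144*z^2 - 648*z + 2232)/(z^6 - 15*z^5 + 3*z^4 + 595*z^3 - 72*z^2 - 8640*z - 13824)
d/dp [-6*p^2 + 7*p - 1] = 7 - 12*p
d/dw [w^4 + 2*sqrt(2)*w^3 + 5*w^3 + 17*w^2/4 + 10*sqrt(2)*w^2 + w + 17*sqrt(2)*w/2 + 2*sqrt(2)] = 4*w^3 + 6*sqrt(2)*w^2 + 15*w^2 + 17*w/2 + 20*sqrt(2)*w + 1 + 17*sqrt(2)/2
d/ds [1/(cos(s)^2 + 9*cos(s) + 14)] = (2*cos(s) + 9)*sin(s)/(cos(s)^2 + 9*cos(s) + 14)^2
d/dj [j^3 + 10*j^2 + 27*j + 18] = 3*j^2 + 20*j + 27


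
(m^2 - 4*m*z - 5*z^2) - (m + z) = m^2 - 4*m*z - m - 5*z^2 - z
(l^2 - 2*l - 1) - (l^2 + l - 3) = 2 - 3*l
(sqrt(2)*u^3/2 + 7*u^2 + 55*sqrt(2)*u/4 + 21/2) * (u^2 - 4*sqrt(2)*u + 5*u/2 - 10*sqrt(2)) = sqrt(2)*u^5/2 + 5*sqrt(2)*u^4/4 + 3*u^4 - 57*sqrt(2)*u^3/4 + 15*u^3/2 - 199*u^2/2 - 285*sqrt(2)*u^2/8 - 995*u/4 - 42*sqrt(2)*u - 105*sqrt(2)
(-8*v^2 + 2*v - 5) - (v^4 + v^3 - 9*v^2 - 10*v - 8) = -v^4 - v^3 + v^2 + 12*v + 3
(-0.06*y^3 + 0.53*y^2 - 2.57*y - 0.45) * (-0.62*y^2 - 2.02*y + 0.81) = 0.0372*y^5 - 0.2074*y^4 + 0.4742*y^3 + 5.8997*y^2 - 1.1727*y - 0.3645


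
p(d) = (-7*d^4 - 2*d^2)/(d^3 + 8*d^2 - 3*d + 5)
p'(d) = (-28*d^3 - 4*d)/(d^3 + 8*d^2 - 3*d + 5) + (-7*d^4 - 2*d^2)*(-3*d^2 - 16*d + 3)/(d^3 + 8*d^2 - 3*d + 5)^2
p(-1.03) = -0.65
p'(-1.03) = 1.56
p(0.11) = -0.01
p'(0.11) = -0.10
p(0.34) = -0.07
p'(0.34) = -0.46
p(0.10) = -0.00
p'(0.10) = -0.09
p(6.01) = -18.67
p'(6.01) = -4.75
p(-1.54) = -1.77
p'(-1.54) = 2.89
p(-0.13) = -0.01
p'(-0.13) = 0.10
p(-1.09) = -0.74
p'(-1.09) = 1.70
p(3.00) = -6.16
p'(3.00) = -3.42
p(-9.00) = 940.59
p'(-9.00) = 1425.49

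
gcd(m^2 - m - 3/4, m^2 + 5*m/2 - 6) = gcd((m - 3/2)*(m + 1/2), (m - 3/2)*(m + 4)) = m - 3/2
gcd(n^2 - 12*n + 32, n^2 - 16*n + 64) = n - 8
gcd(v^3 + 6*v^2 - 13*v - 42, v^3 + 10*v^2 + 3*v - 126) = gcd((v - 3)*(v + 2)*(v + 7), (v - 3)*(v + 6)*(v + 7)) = v^2 + 4*v - 21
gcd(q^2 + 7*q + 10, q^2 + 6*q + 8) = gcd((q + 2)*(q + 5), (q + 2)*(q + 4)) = q + 2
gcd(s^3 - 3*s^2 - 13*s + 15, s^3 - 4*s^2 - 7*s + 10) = s^2 - 6*s + 5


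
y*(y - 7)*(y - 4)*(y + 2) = y^4 - 9*y^3 + 6*y^2 + 56*y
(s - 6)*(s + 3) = s^2 - 3*s - 18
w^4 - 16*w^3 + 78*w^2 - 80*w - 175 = (w - 7)*(w - 5)^2*(w + 1)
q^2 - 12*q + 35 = (q - 7)*(q - 5)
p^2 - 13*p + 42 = (p - 7)*(p - 6)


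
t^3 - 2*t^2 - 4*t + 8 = (t - 2)^2*(t + 2)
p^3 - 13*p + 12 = (p - 3)*(p - 1)*(p + 4)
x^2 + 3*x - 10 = (x - 2)*(x + 5)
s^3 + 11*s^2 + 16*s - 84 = (s - 2)*(s + 6)*(s + 7)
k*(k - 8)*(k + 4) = k^3 - 4*k^2 - 32*k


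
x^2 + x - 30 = (x - 5)*(x + 6)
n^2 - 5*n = n*(n - 5)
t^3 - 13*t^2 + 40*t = t*(t - 8)*(t - 5)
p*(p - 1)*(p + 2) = p^3 + p^2 - 2*p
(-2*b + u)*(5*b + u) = -10*b^2 + 3*b*u + u^2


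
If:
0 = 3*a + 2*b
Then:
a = -2*b/3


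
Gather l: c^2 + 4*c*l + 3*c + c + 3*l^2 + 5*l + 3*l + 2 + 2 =c^2 + 4*c + 3*l^2 + l*(4*c + 8) + 4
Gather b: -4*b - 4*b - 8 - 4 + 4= -8*b - 8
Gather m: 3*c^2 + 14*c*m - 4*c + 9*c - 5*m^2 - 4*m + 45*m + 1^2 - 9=3*c^2 + 5*c - 5*m^2 + m*(14*c + 41) - 8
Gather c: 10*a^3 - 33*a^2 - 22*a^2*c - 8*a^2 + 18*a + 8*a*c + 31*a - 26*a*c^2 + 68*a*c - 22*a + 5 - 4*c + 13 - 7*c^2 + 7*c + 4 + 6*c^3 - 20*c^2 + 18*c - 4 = 10*a^3 - 41*a^2 + 27*a + 6*c^3 + c^2*(-26*a - 27) + c*(-22*a^2 + 76*a + 21) + 18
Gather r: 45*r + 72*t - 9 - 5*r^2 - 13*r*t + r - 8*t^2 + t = -5*r^2 + r*(46 - 13*t) - 8*t^2 + 73*t - 9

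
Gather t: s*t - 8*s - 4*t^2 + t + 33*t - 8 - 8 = -8*s - 4*t^2 + t*(s + 34) - 16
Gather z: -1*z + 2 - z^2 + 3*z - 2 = -z^2 + 2*z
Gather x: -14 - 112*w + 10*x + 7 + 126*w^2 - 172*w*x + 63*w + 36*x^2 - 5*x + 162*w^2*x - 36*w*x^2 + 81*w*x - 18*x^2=126*w^2 - 49*w + x^2*(18 - 36*w) + x*(162*w^2 - 91*w + 5) - 7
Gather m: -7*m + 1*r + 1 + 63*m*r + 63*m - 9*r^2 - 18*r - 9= m*(63*r + 56) - 9*r^2 - 17*r - 8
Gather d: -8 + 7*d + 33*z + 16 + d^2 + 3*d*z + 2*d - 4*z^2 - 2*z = d^2 + d*(3*z + 9) - 4*z^2 + 31*z + 8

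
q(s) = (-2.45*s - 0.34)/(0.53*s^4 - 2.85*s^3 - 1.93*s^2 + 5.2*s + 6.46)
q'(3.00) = -0.15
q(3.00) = 0.26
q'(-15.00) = 0.00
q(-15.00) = 0.00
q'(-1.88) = 0.41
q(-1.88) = 0.28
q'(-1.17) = 0.51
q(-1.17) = 0.77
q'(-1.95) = 0.36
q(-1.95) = 0.25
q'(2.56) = -0.38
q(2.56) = 0.37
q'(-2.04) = 0.30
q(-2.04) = 0.22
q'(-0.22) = -0.51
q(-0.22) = 0.04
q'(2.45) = -0.51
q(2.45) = 0.42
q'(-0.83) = -1.21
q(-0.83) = 0.63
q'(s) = (-2.45*s - 0.34)*(-2.12*s^3 + 8.55*s^2 + 3.86*s - 5.2)/(0.53*s^4 - 2.85*s^3 - 1.93*s^2 + 5.2*s + 6.46)^2 - 2.45/(0.53*s^4 - 2.85*s^3 - 1.93*s^2 + 5.2*s + 6.46)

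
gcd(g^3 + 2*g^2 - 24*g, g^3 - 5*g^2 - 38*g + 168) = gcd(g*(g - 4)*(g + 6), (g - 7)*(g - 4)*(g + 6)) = g^2 + 2*g - 24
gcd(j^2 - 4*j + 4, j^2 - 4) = j - 2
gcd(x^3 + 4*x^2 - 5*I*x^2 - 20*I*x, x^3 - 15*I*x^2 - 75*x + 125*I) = x - 5*I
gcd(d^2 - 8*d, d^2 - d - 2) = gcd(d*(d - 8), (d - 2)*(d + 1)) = 1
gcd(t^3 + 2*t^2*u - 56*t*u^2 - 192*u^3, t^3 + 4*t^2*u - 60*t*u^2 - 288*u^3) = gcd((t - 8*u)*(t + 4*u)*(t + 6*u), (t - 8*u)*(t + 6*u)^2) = t^2 - 2*t*u - 48*u^2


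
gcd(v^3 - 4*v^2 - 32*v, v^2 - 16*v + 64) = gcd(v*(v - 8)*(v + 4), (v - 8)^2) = v - 8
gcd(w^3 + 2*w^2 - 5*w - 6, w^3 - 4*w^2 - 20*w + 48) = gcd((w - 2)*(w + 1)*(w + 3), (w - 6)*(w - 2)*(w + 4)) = w - 2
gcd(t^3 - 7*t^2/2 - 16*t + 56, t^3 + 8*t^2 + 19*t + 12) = t + 4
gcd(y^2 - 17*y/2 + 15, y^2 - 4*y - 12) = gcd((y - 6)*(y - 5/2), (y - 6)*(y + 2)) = y - 6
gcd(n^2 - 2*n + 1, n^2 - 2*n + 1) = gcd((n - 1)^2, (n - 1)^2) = n^2 - 2*n + 1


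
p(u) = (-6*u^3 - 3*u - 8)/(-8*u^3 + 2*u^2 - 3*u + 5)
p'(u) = (-18*u^2 - 3)/(-8*u^3 + 2*u^2 - 3*u + 5) + (24*u^2 - 4*u + 3)*(-6*u^3 - 3*u - 8)/(-8*u^3 + 2*u^2 - 3*u + 5)^2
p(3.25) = 0.87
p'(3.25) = -0.07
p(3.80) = 0.84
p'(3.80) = -0.04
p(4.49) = 0.82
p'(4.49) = -0.02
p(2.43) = 0.96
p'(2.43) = -0.20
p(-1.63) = 0.46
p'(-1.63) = -0.34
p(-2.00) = 0.55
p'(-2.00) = -0.19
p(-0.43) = -0.85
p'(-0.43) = -1.94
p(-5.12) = 0.71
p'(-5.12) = -0.01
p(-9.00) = 0.73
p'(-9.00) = 0.00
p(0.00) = -1.60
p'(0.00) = -1.56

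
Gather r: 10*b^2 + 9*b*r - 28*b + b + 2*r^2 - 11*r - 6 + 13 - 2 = 10*b^2 - 27*b + 2*r^2 + r*(9*b - 11) + 5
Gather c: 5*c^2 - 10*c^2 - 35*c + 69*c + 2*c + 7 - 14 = -5*c^2 + 36*c - 7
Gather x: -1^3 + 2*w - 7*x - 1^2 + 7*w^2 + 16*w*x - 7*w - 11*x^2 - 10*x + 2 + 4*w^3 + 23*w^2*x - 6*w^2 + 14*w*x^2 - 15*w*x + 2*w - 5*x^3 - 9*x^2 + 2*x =4*w^3 + w^2 - 3*w - 5*x^3 + x^2*(14*w - 20) + x*(23*w^2 + w - 15)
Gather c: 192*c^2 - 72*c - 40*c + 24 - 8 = 192*c^2 - 112*c + 16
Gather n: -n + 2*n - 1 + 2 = n + 1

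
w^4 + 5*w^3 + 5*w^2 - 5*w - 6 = (w - 1)*(w + 1)*(w + 2)*(w + 3)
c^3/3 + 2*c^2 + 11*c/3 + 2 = (c/3 + 1)*(c + 1)*(c + 2)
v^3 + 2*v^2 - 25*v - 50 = (v - 5)*(v + 2)*(v + 5)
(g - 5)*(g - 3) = g^2 - 8*g + 15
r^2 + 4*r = r*(r + 4)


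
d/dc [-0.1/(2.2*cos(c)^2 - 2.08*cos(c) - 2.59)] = (0.208 - 0.44*cos(c))*sin(c)/(-2.2*cos(c)^2 + 2.08*cos(c) + 2.59)^2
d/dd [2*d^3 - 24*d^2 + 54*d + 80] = 6*d^2 - 48*d + 54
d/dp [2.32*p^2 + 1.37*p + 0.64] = 4.64*p + 1.37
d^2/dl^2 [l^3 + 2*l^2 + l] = 6*l + 4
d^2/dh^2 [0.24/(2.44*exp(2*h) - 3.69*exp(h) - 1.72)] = ((0.8856 - 2.3424*exp(h))*(-2.44*exp(2*h) + 3.69*exp(h) + 1.72) - 0.24*(4.88*exp(h) - 3.69)*(9.76*exp(h) - 7.38)*exp(h))*exp(h)/(-2.44*exp(2*h) + 3.69*exp(h) + 1.72)^3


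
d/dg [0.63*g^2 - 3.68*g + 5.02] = 1.26*g - 3.68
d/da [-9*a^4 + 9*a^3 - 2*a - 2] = -36*a^3 + 27*a^2 - 2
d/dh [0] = 0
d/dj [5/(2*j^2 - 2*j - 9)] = 10*(1 - 2*j)/(-2*j^2 + 2*j + 9)^2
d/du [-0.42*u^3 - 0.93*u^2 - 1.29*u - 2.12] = -1.26*u^2 - 1.86*u - 1.29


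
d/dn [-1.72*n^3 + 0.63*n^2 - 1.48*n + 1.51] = -5.16*n^2 + 1.26*n - 1.48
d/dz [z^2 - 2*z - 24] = 2*z - 2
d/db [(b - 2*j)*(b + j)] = 2*b - j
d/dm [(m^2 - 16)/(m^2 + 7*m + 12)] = 7/(m^2 + 6*m + 9)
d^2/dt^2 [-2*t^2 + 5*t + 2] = -4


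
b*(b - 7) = b^2 - 7*b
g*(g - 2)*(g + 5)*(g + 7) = g^4 + 10*g^3 + 11*g^2 - 70*g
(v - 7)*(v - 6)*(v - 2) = v^3 - 15*v^2 + 68*v - 84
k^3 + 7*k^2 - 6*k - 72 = (k - 3)*(k + 4)*(k + 6)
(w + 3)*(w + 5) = w^2 + 8*w + 15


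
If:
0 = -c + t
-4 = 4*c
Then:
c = -1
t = -1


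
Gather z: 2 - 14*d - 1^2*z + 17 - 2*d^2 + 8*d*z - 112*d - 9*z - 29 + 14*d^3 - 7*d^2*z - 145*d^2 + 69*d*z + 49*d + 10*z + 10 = 14*d^3 - 147*d^2 - 77*d + z*(-7*d^2 + 77*d)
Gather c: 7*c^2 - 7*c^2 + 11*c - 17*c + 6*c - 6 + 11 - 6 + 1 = 0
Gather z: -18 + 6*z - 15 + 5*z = 11*z - 33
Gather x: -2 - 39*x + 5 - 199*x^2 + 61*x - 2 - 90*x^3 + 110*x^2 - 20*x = -90*x^3 - 89*x^2 + 2*x + 1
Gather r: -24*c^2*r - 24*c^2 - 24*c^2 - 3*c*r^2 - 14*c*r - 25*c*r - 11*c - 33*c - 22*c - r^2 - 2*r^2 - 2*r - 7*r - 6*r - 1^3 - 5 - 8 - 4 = -48*c^2 - 66*c + r^2*(-3*c - 3) + r*(-24*c^2 - 39*c - 15) - 18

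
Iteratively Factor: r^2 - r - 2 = (r + 1)*(r - 2)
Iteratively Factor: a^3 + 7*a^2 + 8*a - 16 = (a - 1)*(a^2 + 8*a + 16) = (a - 1)*(a + 4)*(a + 4)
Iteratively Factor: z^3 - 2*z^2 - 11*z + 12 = (z + 3)*(z^2 - 5*z + 4) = (z - 1)*(z + 3)*(z - 4)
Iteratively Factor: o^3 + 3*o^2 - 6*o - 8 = (o + 1)*(o^2 + 2*o - 8) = (o - 2)*(o + 1)*(o + 4)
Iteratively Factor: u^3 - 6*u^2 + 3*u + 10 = (u - 5)*(u^2 - u - 2) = (u - 5)*(u - 2)*(u + 1)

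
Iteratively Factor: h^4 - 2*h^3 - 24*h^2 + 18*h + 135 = (h + 3)*(h^3 - 5*h^2 - 9*h + 45) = (h - 3)*(h + 3)*(h^2 - 2*h - 15) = (h - 3)*(h + 3)^2*(h - 5)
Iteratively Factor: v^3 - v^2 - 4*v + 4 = (v - 1)*(v^2 - 4) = (v - 1)*(v + 2)*(v - 2)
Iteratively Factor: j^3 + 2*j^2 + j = (j + 1)*(j^2 + j) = j*(j + 1)*(j + 1)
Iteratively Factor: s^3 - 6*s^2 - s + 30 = (s + 2)*(s^2 - 8*s + 15) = (s - 5)*(s + 2)*(s - 3)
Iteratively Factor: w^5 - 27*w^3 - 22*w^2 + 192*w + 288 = (w + 2)*(w^4 - 2*w^3 - 23*w^2 + 24*w + 144) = (w + 2)*(w + 3)*(w^3 - 5*w^2 - 8*w + 48) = (w + 2)*(w + 3)^2*(w^2 - 8*w + 16) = (w - 4)*(w + 2)*(w + 3)^2*(w - 4)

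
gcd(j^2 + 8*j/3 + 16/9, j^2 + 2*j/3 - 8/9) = j + 4/3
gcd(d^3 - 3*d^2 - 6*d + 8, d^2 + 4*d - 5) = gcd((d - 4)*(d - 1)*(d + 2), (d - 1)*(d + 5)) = d - 1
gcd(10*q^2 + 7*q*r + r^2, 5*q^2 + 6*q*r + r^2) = 5*q + r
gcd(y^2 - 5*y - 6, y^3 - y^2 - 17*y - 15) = y + 1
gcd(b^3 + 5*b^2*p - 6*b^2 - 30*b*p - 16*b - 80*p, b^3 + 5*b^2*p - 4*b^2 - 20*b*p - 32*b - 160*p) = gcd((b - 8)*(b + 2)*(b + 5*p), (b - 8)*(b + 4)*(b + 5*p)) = b^2 + 5*b*p - 8*b - 40*p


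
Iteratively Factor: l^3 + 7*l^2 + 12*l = (l)*(l^2 + 7*l + 12) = l*(l + 3)*(l + 4)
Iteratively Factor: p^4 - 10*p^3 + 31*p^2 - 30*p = (p - 3)*(p^3 - 7*p^2 + 10*p) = p*(p - 3)*(p^2 - 7*p + 10) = p*(p - 5)*(p - 3)*(p - 2)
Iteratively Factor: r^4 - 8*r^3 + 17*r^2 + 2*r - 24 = (r - 3)*(r^3 - 5*r^2 + 2*r + 8) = (r - 3)*(r + 1)*(r^2 - 6*r + 8) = (r - 4)*(r - 3)*(r + 1)*(r - 2)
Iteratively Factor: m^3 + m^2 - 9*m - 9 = (m + 1)*(m^2 - 9) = (m - 3)*(m + 1)*(m + 3)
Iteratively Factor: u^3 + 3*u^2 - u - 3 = (u + 3)*(u^2 - 1) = (u - 1)*(u + 3)*(u + 1)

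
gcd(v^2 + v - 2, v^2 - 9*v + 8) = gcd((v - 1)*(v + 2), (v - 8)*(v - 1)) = v - 1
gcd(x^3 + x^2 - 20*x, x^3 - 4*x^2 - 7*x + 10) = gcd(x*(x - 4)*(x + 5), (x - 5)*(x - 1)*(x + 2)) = 1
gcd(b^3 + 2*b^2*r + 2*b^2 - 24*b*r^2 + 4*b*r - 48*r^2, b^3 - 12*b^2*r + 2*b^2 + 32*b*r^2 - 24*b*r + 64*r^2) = -b^2 + 4*b*r - 2*b + 8*r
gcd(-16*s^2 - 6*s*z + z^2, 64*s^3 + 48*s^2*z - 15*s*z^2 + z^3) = -8*s + z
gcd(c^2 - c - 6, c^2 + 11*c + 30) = 1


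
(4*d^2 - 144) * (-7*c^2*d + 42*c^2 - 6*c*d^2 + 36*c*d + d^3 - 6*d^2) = -28*c^2*d^3 + 168*c^2*d^2 + 1008*c^2*d - 6048*c^2 - 24*c*d^4 + 144*c*d^3 + 864*c*d^2 - 5184*c*d + 4*d^5 - 24*d^4 - 144*d^3 + 864*d^2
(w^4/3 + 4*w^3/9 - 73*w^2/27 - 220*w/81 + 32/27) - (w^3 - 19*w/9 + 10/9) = w^4/3 - 5*w^3/9 - 73*w^2/27 - 49*w/81 + 2/27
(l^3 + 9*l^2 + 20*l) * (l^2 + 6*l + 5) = l^5 + 15*l^4 + 79*l^3 + 165*l^2 + 100*l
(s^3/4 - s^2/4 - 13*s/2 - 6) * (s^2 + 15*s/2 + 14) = s^5/4 + 13*s^4/8 - 39*s^3/8 - 233*s^2/4 - 136*s - 84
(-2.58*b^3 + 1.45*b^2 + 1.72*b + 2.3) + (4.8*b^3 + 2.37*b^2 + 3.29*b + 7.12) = 2.22*b^3 + 3.82*b^2 + 5.01*b + 9.42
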